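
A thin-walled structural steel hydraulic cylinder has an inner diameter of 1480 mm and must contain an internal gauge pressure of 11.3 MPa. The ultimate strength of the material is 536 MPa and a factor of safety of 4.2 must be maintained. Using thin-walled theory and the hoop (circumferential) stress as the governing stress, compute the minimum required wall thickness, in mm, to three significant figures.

t = 65.5 mm

σ_allow = 536/4.2 = 127.6 MPa.
Hoop stress σ_h = pD/(2t), so t = pD/(2σ_allow) = 11.3×1480/(2×127.6) = 65.52 mm.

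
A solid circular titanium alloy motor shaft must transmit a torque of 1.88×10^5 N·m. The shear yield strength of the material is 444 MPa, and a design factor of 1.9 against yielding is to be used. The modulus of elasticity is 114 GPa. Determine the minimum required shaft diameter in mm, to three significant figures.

Allowable shear stress τ_allow = 444/1.9 = 233.7 MPa.
For a solid shaft τ = 16T/(πd³), so d³ = 16T/(π τ_allow) = 16×1.8800×10^8/(π×233.7) = 4.097×10^6 mm³.
d = (4.097×10^6)^(1/3) = 160.0 mm.

d = 160 mm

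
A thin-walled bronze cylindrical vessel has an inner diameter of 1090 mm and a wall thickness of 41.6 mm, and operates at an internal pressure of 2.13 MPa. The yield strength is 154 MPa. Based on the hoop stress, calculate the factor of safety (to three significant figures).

n = 5.52

σ_h = pD/(2t) = 2.13×1090/(2×41.6) = 27.91 MPa.
n = 154/27.91 = 5.519.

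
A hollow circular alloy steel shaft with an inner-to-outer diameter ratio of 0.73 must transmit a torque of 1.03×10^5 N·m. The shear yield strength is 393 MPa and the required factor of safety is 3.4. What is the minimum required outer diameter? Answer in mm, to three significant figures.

d_o = 185 mm

τ_allow = 393/3.4 = 115.6 MPa.
For a hollow shaft τ = 16T/[πd_o³(1−k⁴)] with k = 0.73, so 1−k⁴ = 0.7160.
d_o³ = 16T/[π τ_allow (1−k⁴)] = 16×1.0300×10^8/(π×115.6×0.7160) = 6.338×10^6 mm³.
d_o = 185.1 mm.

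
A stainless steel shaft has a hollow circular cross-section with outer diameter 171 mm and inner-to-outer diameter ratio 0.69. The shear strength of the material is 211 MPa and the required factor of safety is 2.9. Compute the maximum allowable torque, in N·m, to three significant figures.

T_allow = 55200 N·m

τ_allow = 211/2.9 = 72.76 MPa.
For a hollow shaft T_allow = τ_allow·πd_o³(1−k⁴)/16 with 1−k⁴ = 0.7733, so πd_o³(1−k⁴)/16 = 759200 mm³.
T_allow = 72.76×759200 = 5.524×10^7 N·mm = 55240 N·m.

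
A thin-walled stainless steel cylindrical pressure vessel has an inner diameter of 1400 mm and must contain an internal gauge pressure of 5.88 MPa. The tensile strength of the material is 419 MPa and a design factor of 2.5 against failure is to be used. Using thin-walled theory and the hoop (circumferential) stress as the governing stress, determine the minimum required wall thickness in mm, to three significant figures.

t = 24.6 mm

σ_allow = 419/2.5 = 167.6 MPa.
Hoop stress σ_h = pD/(2t), so t = pD/(2σ_allow) = 5.88×1400/(2×167.6) = 24.56 mm.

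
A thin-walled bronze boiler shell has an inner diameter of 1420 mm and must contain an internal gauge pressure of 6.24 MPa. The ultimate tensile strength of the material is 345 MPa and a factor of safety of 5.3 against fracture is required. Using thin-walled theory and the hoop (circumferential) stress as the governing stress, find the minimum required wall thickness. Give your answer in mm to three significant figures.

σ_allow = 345/5.3 = 65.09 MPa.
Hoop stress σ_h = pD/(2t), so t = pD/(2σ_allow) = 6.24×1420/(2×65.09) = 68.06 mm.

t = 68.1 mm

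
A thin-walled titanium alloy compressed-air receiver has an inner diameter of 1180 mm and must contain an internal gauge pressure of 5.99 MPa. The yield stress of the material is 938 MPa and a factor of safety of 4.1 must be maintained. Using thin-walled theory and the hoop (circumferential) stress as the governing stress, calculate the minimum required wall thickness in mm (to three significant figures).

t = 15.4 mm

σ_allow = 938/4.1 = 228.8 MPa.
Hoop stress σ_h = pD/(2t), so t = pD/(2σ_allow) = 5.99×1180/(2×228.8) = 15.45 mm.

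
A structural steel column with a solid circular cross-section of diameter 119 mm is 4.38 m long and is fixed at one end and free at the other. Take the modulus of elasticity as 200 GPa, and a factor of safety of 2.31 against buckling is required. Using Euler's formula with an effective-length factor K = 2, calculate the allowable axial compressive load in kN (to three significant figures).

P_allow = 110 kN

I = πd⁴/64 = π×119⁴/64 = 9.844×10^6 mm⁴.
Effective length L_e = KL = 2×4.38 m = 8760 mm.
Euler critical load P_cr = π²EI/L_e² = π²×200000×9.844×10^6/8760² = 253200 N.
P_allow = P_cr/n = 253200/2.31 = 109600 N.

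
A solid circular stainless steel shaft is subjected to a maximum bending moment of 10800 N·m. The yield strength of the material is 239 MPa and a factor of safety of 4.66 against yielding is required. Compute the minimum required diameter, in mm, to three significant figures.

σ_allow = 239/4.66 = 51.29 MPa.
For a solid circular section σ = 32M/(πd³), so d³ = 32M/(π σ_allow) = 32×1.0800×10^7/(π×51.29) = 2.145×10^6 mm³.
d = 129.0 mm.

d = 129 mm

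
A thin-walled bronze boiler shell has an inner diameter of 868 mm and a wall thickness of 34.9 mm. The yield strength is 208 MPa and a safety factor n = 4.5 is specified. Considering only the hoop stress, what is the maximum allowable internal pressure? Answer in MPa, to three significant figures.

p_allow = 3.72 MPa

σ_allow = 208/4.5 = 46.22 MPa.
σ_h = pD/(2t) → p_allow = 2σ_allow t/D = 2×46.22×34.9/868 = 3.717 MPa.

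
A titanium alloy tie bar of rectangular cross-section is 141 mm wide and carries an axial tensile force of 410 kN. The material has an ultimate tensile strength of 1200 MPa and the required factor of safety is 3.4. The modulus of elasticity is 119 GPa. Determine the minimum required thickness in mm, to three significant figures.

t = 8.24 mm

σ_allow = 1200/3.4 = 352.9 MPa.
Required area A = F/σ_allow = 410000/352.9 = 1162 mm².
t = A/w = 1162/141 = 8.239 mm.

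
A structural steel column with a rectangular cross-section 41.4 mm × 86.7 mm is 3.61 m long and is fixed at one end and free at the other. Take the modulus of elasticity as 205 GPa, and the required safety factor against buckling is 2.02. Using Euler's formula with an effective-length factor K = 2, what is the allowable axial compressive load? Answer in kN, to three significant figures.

Buckling occurs about the weak axis: I_min = h·b³/12 = 86.7×41.4³/12 = 512700 mm⁴ (b = 41.4 mm is the smaller dimension).
Effective length L_e = KL = 2×3.61 m = 7220 mm.
Euler critical load P_cr = π²EI/L_e² = π²×205000×512700/7220² = 19900 N.
P_allow = P_cr/n = 19900/2.02 = 9851 N.

P_allow = 9.85 kN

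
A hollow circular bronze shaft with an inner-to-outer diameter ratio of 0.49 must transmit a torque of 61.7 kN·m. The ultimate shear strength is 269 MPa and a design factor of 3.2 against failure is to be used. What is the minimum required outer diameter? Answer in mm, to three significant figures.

τ_allow = 269/3.2 = 84.06 MPa.
For a hollow shaft τ = 16T/[πd_o³(1−k⁴)] with k = 0.49, so 1−k⁴ = 0.9424.
d_o³ = 16T/[π τ_allow (1−k⁴)] = 16×6.1700×10^7/(π×84.06×0.9424) = 3.967×10^6 mm³.
d_o = 158.3 mm.

d_o = 158 mm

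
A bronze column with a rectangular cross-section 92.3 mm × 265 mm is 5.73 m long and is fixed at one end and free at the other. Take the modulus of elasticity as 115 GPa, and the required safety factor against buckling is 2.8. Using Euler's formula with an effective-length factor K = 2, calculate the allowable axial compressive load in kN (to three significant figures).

P_allow = 53.6 kN

Buckling occurs about the weak axis: I_min = h·b³/12 = 265×92.3³/12 = 1.736×10^7 mm⁴ (b = 92.3 mm is the smaller dimension).
Effective length L_e = KL = 2×5.73 m = 11460 mm.
Euler critical load P_cr = π²EI/L_e² = π²×115000×1.736×10^7/11460² = 150100 N.
P_allow = P_cr/n = 150100/2.8 = 53600 N.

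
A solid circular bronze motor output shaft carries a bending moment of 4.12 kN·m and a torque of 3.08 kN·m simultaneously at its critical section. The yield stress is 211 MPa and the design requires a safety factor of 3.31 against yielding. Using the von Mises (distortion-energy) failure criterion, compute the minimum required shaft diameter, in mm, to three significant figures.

σ_allow = σ_y/n = 211/3.31 = 63.75 MPa.
For a solid shaft σ_b = 32M/(πd³) and τ = 16T/(πd³), so the von Mises stress is σ' = (16/πd³)·√(4M²+3T²).
√(4M²+3T²) = √(4×(4.120×10^6)² + 3×(3.080×10^6)²) = 9.816×10^6 N·mm.
d³ = 16×9.816×10^6/(π×63.75) = 784300 mm³.
d = 92.22 mm.

d = 92.2 mm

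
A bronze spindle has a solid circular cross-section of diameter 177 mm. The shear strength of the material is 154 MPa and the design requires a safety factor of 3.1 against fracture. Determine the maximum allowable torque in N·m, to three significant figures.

T_allow = 54100 N·m

τ_allow = 154/3.1 = 49.68 MPa.
For a solid shaft T_allow = τ_allow·πd³/16; πd³/16 = π×177³/16 = 1.089×10^6 mm³.
T_allow = 49.68×1.089×10^6 = 5.409×10^7 N·mm = 54090 N·m.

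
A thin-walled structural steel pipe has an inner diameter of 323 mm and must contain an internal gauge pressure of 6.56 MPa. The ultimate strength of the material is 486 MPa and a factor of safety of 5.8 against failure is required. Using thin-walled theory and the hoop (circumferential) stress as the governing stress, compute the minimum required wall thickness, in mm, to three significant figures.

σ_allow = 486/5.8 = 83.79 MPa.
Hoop stress σ_h = pD/(2t), so t = pD/(2σ_allow) = 6.56×323/(2×83.79) = 12.64 mm.

t = 12.6 mm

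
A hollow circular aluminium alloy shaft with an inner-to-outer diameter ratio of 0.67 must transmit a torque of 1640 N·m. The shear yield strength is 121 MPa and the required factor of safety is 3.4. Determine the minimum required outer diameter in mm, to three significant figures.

τ_allow = 121/3.4 = 35.59 MPa.
For a hollow shaft τ = 16T/[πd_o³(1−k⁴)] with k = 0.67, so 1−k⁴ = 0.7985.
d_o³ = 16T/[π τ_allow (1−k⁴)] = 16×1640000/(π×35.59×0.7985) = 293900 mm³.
d_o = 66.49 mm.

d_o = 66.5 mm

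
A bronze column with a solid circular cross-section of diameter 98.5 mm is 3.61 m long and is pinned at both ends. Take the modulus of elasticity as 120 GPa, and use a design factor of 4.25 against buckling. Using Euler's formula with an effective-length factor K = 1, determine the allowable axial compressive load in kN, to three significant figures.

P_allow = 98.8 kN

I = πd⁴/64 = π×98.5⁴/64 = 4.621×10^6 mm⁴.
Effective length L_e = KL = 1×3.61 m = 3610 mm.
Euler critical load P_cr = π²EI/L_e² = π²×120000×4.621×10^6/3610² = 419900 N.
P_allow = P_cr/n = 419900/4.25 = 98810 N.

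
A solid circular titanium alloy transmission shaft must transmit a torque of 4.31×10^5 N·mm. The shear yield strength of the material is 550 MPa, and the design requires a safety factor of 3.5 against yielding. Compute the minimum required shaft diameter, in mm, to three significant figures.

Allowable shear stress τ_allow = 550/3.5 = 157.1 MPa.
For a solid shaft τ = 16T/(πd³), so d³ = 16T/(π τ_allow) = 16×431000/(π×157.1) = 13970 mm³.
d = (13970)^(1/3) = 24.08 mm.

d = 24.1 mm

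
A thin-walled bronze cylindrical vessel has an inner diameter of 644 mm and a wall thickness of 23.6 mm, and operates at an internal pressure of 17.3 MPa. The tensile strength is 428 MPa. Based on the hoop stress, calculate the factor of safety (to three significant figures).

σ_h = pD/(2t) = 17.3×644/(2×23.6) = 236.0 MPa.
n = 428/236.0 = 1.813.

n = 1.81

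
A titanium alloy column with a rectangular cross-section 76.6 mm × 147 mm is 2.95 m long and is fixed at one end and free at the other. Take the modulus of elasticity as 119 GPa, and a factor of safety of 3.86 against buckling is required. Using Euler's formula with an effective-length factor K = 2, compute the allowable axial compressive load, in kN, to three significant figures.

Buckling occurs about the weak axis: I_min = h·b³/12 = 147×76.6³/12 = 5.506×10^6 mm⁴ (b = 76.6 mm is the smaller dimension).
Effective length L_e = KL = 2×2.95 m = 5900 mm.
Euler critical load P_cr = π²EI/L_e² = π²×119000×5.506×10^6/5900² = 185800 N.
P_allow = P_cr/n = 185800/3.86 = 48130 N.

P_allow = 48.1 kN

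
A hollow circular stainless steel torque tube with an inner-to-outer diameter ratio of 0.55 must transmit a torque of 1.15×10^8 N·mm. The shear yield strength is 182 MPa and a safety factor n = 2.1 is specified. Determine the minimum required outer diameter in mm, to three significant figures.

τ_allow = 182/2.1 = 86.67 MPa.
For a hollow shaft τ = 16T/[πd_o³(1−k⁴)] with k = 0.55, so 1−k⁴ = 0.9085.
d_o³ = 16T/[π τ_allow (1−k⁴)] = 16×1.1500×10^8/(π×86.67×0.9085) = 7.439×10^6 mm³.
d_o = 195.2 mm.

d_o = 195 mm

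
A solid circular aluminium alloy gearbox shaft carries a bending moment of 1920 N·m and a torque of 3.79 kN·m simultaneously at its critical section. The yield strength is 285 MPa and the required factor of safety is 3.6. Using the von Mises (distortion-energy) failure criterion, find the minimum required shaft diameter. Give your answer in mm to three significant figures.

σ_allow = σ_y/n = 285/3.6 = 79.17 MPa.
For a solid shaft σ_b = 32M/(πd³) and τ = 16T/(πd³), so the von Mises stress is σ' = (16/πd³)·√(4M²+3T²).
√(4M²+3T²) = √(4×(1.920×10^6)² + 3×(3.790×10^6)²) = 7.605×10^6 N·mm.
d³ = 16×7.605×10^6/(π×79.17) = 489300 mm³.
d = 78.80 mm.

d = 78.8 mm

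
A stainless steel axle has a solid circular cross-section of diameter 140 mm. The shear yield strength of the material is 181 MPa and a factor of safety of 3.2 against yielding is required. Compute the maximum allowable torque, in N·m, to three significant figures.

τ_allow = 181/3.2 = 56.56 MPa.
For a solid shaft T_allow = τ_allow·πd³/16; πd³/16 = π×140³/16 = 538800 mm³.
T_allow = 56.56×538800 = 3.047×10^7 N·mm = 30470 N·m.

T_allow = 30500 N·m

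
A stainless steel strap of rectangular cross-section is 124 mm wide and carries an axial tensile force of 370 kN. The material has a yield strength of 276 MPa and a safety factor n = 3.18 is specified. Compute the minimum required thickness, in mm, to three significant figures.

σ_allow = 276/3.18 = 86.79 MPa.
Required area A = F/σ_allow = 370000/86.79 = 4263 mm².
t = A/w = 4263/124 = 34.38 mm.

t = 34.4 mm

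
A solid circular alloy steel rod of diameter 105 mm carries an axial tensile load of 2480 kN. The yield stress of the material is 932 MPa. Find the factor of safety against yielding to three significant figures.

A = πd²/4 = 8659 mm².
σ = F/A = 2480000/8659 = 286.4 MPa.
n = 932/286.4 = 3.254.

n = 3.25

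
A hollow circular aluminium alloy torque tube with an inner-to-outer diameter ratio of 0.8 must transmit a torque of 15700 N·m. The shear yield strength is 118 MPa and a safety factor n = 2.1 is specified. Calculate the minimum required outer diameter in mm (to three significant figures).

d_o = 134 mm

τ_allow = 118/2.1 = 56.19 MPa.
For a hollow shaft τ = 16T/[πd_o³(1−k⁴)] with k = 0.8, so 1−k⁴ = 0.5904.
d_o³ = 16T/[π τ_allow (1−k⁴)] = 16×1.5700×10^7/(π×56.19×0.5904) = 2.410×10^6 mm³.
d_o = 134.1 mm.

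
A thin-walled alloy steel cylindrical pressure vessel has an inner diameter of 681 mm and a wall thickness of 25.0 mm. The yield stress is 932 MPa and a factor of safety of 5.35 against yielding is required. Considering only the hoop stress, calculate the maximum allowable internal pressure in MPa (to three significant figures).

p_allow = 12.8 MPa

σ_allow = 932/5.35 = 174.2 MPa.
σ_h = pD/(2t) → p_allow = 2σ_allow t/D = 2×174.2×25.0/681 = 12.79 MPa.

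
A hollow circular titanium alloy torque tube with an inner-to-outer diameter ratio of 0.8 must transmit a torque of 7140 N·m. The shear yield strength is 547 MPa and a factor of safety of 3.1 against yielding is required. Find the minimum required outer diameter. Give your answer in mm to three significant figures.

τ_allow = 547/3.1 = 176.5 MPa.
For a hollow shaft τ = 16T/[πd_o³(1−k⁴)] with k = 0.8, so 1−k⁴ = 0.5904.
d_o³ = 16T/[π τ_allow (1−k⁴)] = 16×7140000/(π×176.5×0.5904) = 349100 mm³.
d_o = 70.41 mm.

d_o = 70.4 mm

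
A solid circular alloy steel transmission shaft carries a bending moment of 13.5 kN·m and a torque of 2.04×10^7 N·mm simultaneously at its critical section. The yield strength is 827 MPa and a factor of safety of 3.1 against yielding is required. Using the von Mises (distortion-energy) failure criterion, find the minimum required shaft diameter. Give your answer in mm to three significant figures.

d = 94.7 mm

σ_allow = σ_y/n = 827/3.1 = 266.8 MPa.
For a solid shaft σ_b = 32M/(πd³) and τ = 16T/(πd³), so the von Mises stress is σ' = (16/πd³)·√(4M²+3T²).
√(4M²+3T²) = √(4×(1.350×10^7)² + 3×(2.040×10^7)²) = 4.447×10^7 N·mm.
d³ = 16×4.447×10^7/(π×266.8) = 849000 mm³.
d = 94.69 mm.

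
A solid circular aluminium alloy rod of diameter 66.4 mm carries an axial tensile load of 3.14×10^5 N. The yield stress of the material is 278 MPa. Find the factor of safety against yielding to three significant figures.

n = 3.07

A = πd²/4 = 3463 mm².
σ = F/A = 314000/3463 = 90.68 MPa.
n = 278/90.68 = 3.066.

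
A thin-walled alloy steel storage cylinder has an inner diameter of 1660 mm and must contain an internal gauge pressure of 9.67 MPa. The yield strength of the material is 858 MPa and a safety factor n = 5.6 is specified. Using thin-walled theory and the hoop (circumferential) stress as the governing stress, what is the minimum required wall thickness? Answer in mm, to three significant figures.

t = 52.4 mm

σ_allow = 858/5.6 = 153.2 MPa.
Hoop stress σ_h = pD/(2t), so t = pD/(2σ_allow) = 9.67×1660/(2×153.2) = 52.38 mm.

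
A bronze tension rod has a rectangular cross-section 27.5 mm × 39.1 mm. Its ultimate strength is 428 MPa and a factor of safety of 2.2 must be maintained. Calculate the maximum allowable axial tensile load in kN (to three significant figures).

F_allow = 209 kN

σ_allow = 428/2.2 = 194.5 MPa.
A = 27.5×39.1 = 1075 mm².
F_allow = σ_allow × A = 194.5×1075 = 209200 N.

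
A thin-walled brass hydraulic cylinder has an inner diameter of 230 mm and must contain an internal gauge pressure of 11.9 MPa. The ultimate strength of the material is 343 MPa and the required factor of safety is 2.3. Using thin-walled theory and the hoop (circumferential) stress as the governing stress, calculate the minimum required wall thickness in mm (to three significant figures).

σ_allow = 343/2.3 = 149.1 MPa.
Hoop stress σ_h = pD/(2t), so t = pD/(2σ_allow) = 11.9×230/(2×149.1) = 9.177 mm.

t = 9.18 mm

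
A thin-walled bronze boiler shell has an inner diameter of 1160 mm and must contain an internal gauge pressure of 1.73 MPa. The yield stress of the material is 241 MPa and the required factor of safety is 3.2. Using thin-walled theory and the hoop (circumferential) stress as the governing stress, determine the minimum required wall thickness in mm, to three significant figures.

t = 13.3 mm

σ_allow = 241/3.2 = 75.31 MPa.
Hoop stress σ_h = pD/(2t), so t = pD/(2σ_allow) = 1.73×1160/(2×75.31) = 13.32 mm.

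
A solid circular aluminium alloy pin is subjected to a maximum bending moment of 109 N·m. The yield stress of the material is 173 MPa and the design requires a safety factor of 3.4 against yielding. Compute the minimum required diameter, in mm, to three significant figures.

d = 27.9 mm

σ_allow = 173/3.4 = 50.88 MPa.
For a solid circular section σ = 32M/(πd³), so d³ = 32M/(π σ_allow) = 32×109000/(π×50.88) = 21820 mm³.
d = 27.94 mm.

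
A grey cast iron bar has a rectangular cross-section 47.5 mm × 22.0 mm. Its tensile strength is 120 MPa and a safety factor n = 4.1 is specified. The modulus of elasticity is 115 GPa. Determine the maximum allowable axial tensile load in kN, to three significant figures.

F_allow = 30.6 kN

σ_allow = 120/4.1 = 29.27 MPa.
A = 47.5×22.0 = 1045 mm².
F_allow = σ_allow × A = 29.27×1045 = 30590 N.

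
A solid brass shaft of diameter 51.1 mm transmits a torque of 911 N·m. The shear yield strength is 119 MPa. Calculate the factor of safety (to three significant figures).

n = 3.42

τ = 16T/(πd³) = 16×911000/(π×51.1³) = 34.77 MPa.
n = τ_limit/τ = 119/34.77 = 3.422.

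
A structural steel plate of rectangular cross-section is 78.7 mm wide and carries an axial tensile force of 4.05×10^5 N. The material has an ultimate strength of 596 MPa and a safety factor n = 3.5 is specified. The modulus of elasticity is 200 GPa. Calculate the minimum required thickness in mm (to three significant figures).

σ_allow = 596/3.5 = 170.3 MPa.
Required area A = F/σ_allow = 405000/170.3 = 2378 mm².
t = A/w = 2378/78.7 = 30.22 mm.

t = 30.2 mm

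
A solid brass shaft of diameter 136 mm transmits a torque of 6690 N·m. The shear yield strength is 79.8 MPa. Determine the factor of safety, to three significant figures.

n = 5.89

τ = 16T/(πd³) = 16×6690000/(π×136³) = 13.55 MPa.
n = τ_limit/τ = 79.8/13.55 = 5.891.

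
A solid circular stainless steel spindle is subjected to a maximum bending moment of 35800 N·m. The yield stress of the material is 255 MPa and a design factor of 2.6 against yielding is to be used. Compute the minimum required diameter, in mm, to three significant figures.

d = 155 mm

σ_allow = 255/2.6 = 98.08 MPa.
For a solid circular section σ = 32M/(πd³), so d³ = 32M/(π σ_allow) = 32×3.5800×10^7/(π×98.08) = 3.718×10^6 mm³.
d = 154.9 mm.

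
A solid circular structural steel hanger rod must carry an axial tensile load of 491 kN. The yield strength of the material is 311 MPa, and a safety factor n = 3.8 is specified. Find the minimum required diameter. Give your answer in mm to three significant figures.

d = 87.4 mm

Allowable stress σ_allow = 311/3.8 = 81.84 MPa.
Required area A = F/σ_allow = 491000/81.84 = 5999 mm².
A = πd²/4 → d = √(4A/π) = 87.40 mm.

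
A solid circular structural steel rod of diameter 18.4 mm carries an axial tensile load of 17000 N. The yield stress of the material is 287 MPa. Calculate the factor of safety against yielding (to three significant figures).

n = 4.49

A = πd²/4 = 265.9 mm².
σ = F/A = 17000/265.9 = 63.93 MPa.
n = 287/63.93 = 4.489.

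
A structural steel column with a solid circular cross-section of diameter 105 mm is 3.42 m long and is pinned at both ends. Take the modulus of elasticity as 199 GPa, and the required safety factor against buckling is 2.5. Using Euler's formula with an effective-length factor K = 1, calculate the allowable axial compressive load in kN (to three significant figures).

P_allow = 401 kN

I = πd⁴/64 = π×105⁴/64 = 5.967×10^6 mm⁴.
Effective length L_e = KL = 1×3.42 m = 3420 mm.
Euler critical load P_cr = π²EI/L_e² = π²×199000×5.967×10^6/3420² = 1.002×10^6 N.
P_allow = P_cr/n = 1.002×10^6/2.5 = 400800 N.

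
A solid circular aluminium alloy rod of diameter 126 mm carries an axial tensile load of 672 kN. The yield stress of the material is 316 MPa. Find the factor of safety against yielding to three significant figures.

n = 5.86

A = πd²/4 = 12470 mm².
σ = F/A = 672000/12470 = 53.89 MPa.
n = 316/53.89 = 5.863.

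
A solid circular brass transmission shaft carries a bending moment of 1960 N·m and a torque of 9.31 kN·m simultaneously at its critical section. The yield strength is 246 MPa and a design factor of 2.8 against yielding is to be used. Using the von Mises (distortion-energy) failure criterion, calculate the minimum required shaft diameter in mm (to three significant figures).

σ_allow = σ_y/n = 246/2.8 = 87.86 MPa.
For a solid shaft σ_b = 32M/(πd³) and τ = 16T/(πd³), so the von Mises stress is σ' = (16/πd³)·√(4M²+3T²).
√(4M²+3T²) = √(4×(1.960×10^6)² + 3×(9.310×10^6)²) = 1.660×10^7 N·mm.
d³ = 16×1.660×10^7/(π×87.86) = 962000 mm³.
d = 98.72 mm.

d = 98.7 mm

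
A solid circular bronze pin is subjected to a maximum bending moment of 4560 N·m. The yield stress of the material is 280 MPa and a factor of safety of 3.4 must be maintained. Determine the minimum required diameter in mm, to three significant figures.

σ_allow = 280/3.4 = 82.35 MPa.
For a solid circular section σ = 32M/(πd³), so d³ = 32M/(π σ_allow) = 32×4560000/(π×82.35) = 564000 mm³.
d = 82.62 mm.

d = 82.6 mm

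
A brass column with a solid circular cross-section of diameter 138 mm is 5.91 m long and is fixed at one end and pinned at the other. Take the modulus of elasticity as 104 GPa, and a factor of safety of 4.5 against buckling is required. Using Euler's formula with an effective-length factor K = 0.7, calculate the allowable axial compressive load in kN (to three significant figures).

I = πd⁴/64 = π×138⁴/64 = 1.780×10^7 mm⁴.
Effective length L_e = KL = 0.7×5.91 m = 4137 mm.
Euler critical load P_cr = π²EI/L_e² = π²×104000×1.780×10^7/4137² = 1.068×10^6 N.
P_allow = P_cr/n = 1.068×10^6/4.5 = 237300 N.

P_allow = 237 kN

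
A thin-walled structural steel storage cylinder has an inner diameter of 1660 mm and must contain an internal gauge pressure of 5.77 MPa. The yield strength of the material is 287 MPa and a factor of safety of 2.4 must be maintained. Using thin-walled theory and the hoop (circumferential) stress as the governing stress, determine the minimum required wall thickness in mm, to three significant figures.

t = 40.0 mm

σ_allow = 287/2.4 = 119.6 MPa.
Hoop stress σ_h = pD/(2t), so t = pD/(2σ_allow) = 5.77×1660/(2×119.6) = 40.05 mm.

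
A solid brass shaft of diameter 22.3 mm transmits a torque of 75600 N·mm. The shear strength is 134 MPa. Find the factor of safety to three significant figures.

τ = 16T/(πd³) = 16×75600/(π×22.3³) = 34.72 MPa.
n = τ_limit/τ = 134/34.72 = 3.859.

n = 3.86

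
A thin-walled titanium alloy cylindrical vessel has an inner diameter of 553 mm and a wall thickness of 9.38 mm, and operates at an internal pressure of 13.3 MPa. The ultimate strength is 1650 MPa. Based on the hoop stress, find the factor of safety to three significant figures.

σ_h = pD/(2t) = 13.3×553/(2×9.38) = 392.1 MPa.
n = 1650/392.1 = 4.209.

n = 4.21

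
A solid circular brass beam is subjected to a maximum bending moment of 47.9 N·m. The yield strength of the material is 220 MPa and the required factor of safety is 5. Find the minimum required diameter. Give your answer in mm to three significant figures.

σ_allow = 220/5 = 44.00 MPa.
For a solid circular section σ = 32M/(πd³), so d³ = 32M/(π σ_allow) = 32×47900/(π×44.00) = 11090 mm³.
d = 22.30 mm.

d = 22.3 mm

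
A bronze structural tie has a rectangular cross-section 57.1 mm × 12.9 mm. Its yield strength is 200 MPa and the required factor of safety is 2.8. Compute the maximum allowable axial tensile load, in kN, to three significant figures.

σ_allow = 200/2.8 = 71.43 MPa.
A = 57.1×12.9 = 736.6 mm².
F_allow = σ_allow × A = 71.43×736.6 = 52610 N.

F_allow = 52.6 kN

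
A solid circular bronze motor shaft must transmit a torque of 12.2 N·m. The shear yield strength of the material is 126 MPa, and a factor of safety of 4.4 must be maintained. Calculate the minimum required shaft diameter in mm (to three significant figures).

Allowable shear stress τ_allow = 126/4.4 = 28.64 MPa.
For a solid shaft τ = 16T/(πd³), so d³ = 16T/(π τ_allow) = 16×12200/(π×28.64) = 2170 mm³.
d = (2170)^(1/3) = 12.95 mm.

d = 12.9 mm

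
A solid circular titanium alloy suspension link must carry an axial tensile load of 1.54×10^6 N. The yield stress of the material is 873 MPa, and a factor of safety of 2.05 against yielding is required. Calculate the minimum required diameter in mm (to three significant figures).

Allowable stress σ_allow = 873/2.05 = 425.9 MPa.
Required area A = F/σ_allow = 1540000/425.9 = 3616 mm².
A = πd²/4 → d = √(4A/π) = 67.86 mm.

d = 67.9 mm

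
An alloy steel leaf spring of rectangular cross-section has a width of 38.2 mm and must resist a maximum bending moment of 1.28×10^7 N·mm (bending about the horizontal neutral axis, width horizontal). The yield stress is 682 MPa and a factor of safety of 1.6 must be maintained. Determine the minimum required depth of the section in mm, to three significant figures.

σ_allow = 682/1.6 = 426.2 MPa.
For a rectangular section σ = 6M/(bh²), so h² = 6M/(b σ_allow) = 6×1.2800×10^7/(38.2×426.2) = 4717 mm².
h = 68.68 mm.

h = 68.7 mm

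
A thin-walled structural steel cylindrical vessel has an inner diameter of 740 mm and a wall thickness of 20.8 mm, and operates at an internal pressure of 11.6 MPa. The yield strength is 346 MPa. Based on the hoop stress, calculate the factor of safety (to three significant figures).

n = 1.68

σ_h = pD/(2t) = 11.6×740/(2×20.8) = 206.3 MPa.
n = 346/206.3 = 1.677.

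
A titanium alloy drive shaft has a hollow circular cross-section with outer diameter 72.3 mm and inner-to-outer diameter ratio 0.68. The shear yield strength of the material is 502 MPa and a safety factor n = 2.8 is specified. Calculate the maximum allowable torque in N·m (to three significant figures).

τ_allow = 502/2.8 = 179.3 MPa.
For a hollow shaft T_allow = τ_allow·πd_o³(1−k⁴)/16 with 1−k⁴ = 0.7862, so πd_o³(1−k⁴)/16 = 58340 mm³.
T_allow = 179.3×58340 = 1.046×10^7 N·mm = 10460 N·m.

T_allow = 10500 N·m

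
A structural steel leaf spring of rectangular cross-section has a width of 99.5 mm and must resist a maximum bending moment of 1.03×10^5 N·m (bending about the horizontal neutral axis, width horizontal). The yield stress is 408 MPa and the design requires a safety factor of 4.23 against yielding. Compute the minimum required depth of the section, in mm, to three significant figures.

h = 254 mm

σ_allow = 408/4.23 = 96.45 MPa.
For a rectangular section σ = 6M/(bh²), so h² = 6M/(b σ_allow) = 6×1.0300×10^8/(99.5×96.45) = 64390 mm².
h = 253.8 mm.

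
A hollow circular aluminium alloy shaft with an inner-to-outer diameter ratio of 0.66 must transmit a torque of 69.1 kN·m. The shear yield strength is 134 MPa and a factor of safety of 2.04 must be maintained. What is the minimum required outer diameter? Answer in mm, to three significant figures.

d_o = 188 mm

τ_allow = 134/2.04 = 65.69 MPa.
For a hollow shaft τ = 16T/[πd_o³(1−k⁴)] with k = 0.66, so 1−k⁴ = 0.8103.
d_o³ = 16T/[π τ_allow (1−k⁴)] = 16×6.9100×10^7/(π×65.69×0.8103) = 6.612×10^6 mm³.
d_o = 187.7 mm.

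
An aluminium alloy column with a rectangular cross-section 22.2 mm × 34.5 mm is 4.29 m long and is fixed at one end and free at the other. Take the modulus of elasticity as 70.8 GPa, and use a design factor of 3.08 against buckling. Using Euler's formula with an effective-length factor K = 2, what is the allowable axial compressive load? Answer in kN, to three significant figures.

Buckling occurs about the weak axis: I_min = h·b³/12 = 34.5×22.2³/12 = 31460 mm⁴ (b = 22.2 mm is the smaller dimension).
Effective length L_e = KL = 2×4.29 m = 8580 mm.
Euler critical load P_cr = π²EI/L_e² = π²×70800×31460/8580² = 298.6 N.
P_allow = P_cr/n = 298.6/3.08 = 96.94 N.

P_allow = 0.0969 kN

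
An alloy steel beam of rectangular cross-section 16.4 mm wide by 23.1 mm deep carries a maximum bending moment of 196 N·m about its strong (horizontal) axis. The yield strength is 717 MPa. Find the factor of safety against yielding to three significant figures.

Section modulus S = bh²/6 = 16.4×23.1²/6 = 1459 mm³.
σ = M/S = 196000/1459 = 134.4 MPa.
n = 717/134.4 = 5.336.

n = 5.34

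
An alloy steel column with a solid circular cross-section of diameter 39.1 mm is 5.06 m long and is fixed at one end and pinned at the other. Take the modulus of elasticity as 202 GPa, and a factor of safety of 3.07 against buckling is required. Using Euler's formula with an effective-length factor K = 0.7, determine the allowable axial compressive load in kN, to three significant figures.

I = πd⁴/64 = π×39.1⁴/64 = 114700 mm⁴.
Effective length L_e = KL = 0.7×5.06 m = 3542 mm.
Euler critical load P_cr = π²EI/L_e² = π²×202000×114700/3542² = 18230 N.
P_allow = P_cr/n = 18230/3.07 = 5939 N.

P_allow = 5.94 kN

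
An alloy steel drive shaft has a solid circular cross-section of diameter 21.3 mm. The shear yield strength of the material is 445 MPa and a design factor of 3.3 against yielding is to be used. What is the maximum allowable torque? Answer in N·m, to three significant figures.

T_allow = 256 N·m

τ_allow = 445/3.3 = 134.8 MPa.
For a solid shaft T_allow = τ_allow·πd³/16; πd³/16 = π×21.3³/16 = 1897 mm³.
T_allow = 134.8×1897 = 255900 N·mm = 255.9 N·m.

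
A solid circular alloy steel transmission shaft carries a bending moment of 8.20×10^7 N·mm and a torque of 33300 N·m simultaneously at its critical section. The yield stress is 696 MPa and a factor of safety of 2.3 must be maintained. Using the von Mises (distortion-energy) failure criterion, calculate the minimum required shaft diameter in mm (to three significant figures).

d = 143 mm

σ_allow = σ_y/n = 696/2.3 = 302.6 MPa.
For a solid shaft σ_b = 32M/(πd³) and τ = 16T/(πd³), so the von Mises stress is σ' = (16/πd³)·√(4M²+3T²).
√(4M²+3T²) = √(4×(8.200×10^7)² + 3×(3.330×10^7)²) = 1.738×10^8 N·mm.
d³ = 16×1.738×10^8/(π×302.6) = 2.926×10^6 mm³.
d = 143.0 mm.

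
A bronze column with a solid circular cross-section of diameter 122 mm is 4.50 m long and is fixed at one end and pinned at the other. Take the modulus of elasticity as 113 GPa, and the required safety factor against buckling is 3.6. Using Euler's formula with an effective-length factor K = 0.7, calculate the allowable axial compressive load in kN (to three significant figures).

P_allow = 340 kN

I = πd⁴/64 = π×122⁴/64 = 1.087×10^7 mm⁴.
Effective length L_e = KL = 0.7×4.50 m = 3150 mm.
Euler critical load P_cr = π²EI/L_e² = π²×113000×1.087×10^7/3150² = 1.222×10^6 N.
P_allow = P_cr/n = 1.222×10^6/3.6 = 339500 N.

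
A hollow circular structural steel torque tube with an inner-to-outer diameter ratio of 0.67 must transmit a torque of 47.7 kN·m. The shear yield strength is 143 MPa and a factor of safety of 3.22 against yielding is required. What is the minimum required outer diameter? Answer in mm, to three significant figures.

d_o = 190 mm

τ_allow = 143/3.22 = 44.41 MPa.
For a hollow shaft τ = 16T/[πd_o³(1−k⁴)] with k = 0.67, so 1−k⁴ = 0.7985.
d_o³ = 16T/[π τ_allow (1−k⁴)] = 16×4.7700×10^7/(π×44.41×0.7985) = 6.851×10^6 mm³.
d_o = 189.9 mm.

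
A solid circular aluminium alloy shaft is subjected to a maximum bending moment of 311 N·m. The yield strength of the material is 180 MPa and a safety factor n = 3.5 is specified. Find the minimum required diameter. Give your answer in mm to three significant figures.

d = 39.5 mm

σ_allow = 180/3.5 = 51.43 MPa.
For a solid circular section σ = 32M/(πd³), so d³ = 32M/(π σ_allow) = 32×311000/(π×51.43) = 61600 mm³.
d = 39.49 mm.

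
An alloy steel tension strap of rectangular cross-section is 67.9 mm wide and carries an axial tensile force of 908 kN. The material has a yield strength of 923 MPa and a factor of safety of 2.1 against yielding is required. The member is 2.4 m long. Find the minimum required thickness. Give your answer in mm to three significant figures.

t = 30.4 mm

σ_allow = 923/2.1 = 439.5 MPa.
Required area A = F/σ_allow = 908000/439.5 = 2066 mm².
t = A/w = 2066/67.9 = 30.43 mm.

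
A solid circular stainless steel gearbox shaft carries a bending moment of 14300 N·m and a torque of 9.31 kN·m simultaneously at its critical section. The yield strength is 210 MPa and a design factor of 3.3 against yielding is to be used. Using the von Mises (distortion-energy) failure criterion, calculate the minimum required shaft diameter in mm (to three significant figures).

d = 138 mm

σ_allow = σ_y/n = 210/3.3 = 63.64 MPa.
For a solid shaft σ_b = 32M/(πd³) and τ = 16T/(πd³), so the von Mises stress is σ' = (16/πd³)·√(4M²+3T²).
√(4M²+3T²) = √(4×(1.430×10^7)² + 3×(9.310×10^6)²) = 3.283×10^7 N·mm.
d³ = 16×3.283×10^7/(π×63.64) = 2.628×10^6 mm³.
d = 138.0 mm.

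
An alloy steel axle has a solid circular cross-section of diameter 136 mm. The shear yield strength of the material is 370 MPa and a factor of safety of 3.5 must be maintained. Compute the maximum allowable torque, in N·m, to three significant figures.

T_allow = 52200 N·m

τ_allow = 370/3.5 = 105.7 MPa.
For a solid shaft T_allow = τ_allow·πd³/16; πd³/16 = π×136³/16 = 493900 mm³.
T_allow = 105.7×493900 = 5.221×10^7 N·mm = 52210 N·m.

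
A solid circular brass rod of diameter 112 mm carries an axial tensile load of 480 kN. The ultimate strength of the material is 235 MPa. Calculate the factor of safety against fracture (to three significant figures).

n = 4.82

A = πd²/4 = 9852 mm².
σ = F/A = 480000/9852 = 48.72 MPa.
n = 235/48.72 = 4.823.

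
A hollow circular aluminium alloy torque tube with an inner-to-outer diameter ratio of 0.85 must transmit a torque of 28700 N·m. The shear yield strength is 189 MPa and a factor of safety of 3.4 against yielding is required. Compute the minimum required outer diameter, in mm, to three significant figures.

τ_allow = 189/3.4 = 55.59 MPa.
For a hollow shaft τ = 16T/[πd_o³(1−k⁴)] with k = 0.85, so 1−k⁴ = 0.4780.
d_o³ = 16T/[π τ_allow (1−k⁴)] = 16×2.8700×10^7/(π×55.59×0.4780) = 5.501×10^6 mm³.
d_o = 176.5 mm.

d_o = 177 mm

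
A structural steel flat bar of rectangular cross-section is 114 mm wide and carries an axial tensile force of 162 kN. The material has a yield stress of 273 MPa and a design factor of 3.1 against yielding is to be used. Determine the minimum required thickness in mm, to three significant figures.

σ_allow = 273/3.1 = 88.06 MPa.
Required area A = F/σ_allow = 162000/88.06 = 1840 mm².
t = A/w = 1840/114 = 16.14 mm.

t = 16.1 mm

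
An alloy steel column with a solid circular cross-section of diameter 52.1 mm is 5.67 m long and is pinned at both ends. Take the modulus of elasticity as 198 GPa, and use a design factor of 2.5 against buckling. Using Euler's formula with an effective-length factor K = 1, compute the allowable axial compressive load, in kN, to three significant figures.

P_allow = 8.79 kN

I = πd⁴/64 = π×52.1⁴/64 = 361700 mm⁴.
Effective length L_e = KL = 1×5.67 m = 5670 mm.
Euler critical load P_cr = π²EI/L_e² = π²×198000×361700/5670² = 21980 N.
P_allow = P_cr/n = 21980/2.5 = 8794 N.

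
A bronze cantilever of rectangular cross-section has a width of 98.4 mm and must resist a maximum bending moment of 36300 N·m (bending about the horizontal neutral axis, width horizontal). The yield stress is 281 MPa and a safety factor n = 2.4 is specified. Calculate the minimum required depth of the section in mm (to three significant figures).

σ_allow = 281/2.4 = 117.1 MPa.
For a rectangular section σ = 6M/(bh²), so h² = 6M/(b σ_allow) = 6×3.6300×10^7/(98.4×117.1) = 18900 mm².
h = 137.5 mm.

h = 137 mm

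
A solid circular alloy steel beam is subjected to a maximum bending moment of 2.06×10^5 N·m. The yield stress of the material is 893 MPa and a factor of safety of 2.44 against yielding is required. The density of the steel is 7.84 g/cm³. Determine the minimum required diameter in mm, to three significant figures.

d = 179 mm

σ_allow = 893/2.44 = 366.0 MPa.
For a solid circular section σ = 32M/(πd³), so d³ = 32M/(π σ_allow) = 32×2.0600×10^8/(π×366.0) = 5.733×10^6 mm³.
d = 179.0 mm.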